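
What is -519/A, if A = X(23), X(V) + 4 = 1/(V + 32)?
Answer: 9515/73 ≈ 130.34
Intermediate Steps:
X(V) = -4 + 1/(32 + V) (X(V) = -4 + 1/(V + 32) = -4 + 1/(32 + V))
A = -219/55 (A = (-127 - 4*23)/(32 + 23) = (-127 - 92)/55 = (1/55)*(-219) = -219/55 ≈ -3.9818)
-519/A = -519/(-219/55) = -519*(-55/219) = 9515/73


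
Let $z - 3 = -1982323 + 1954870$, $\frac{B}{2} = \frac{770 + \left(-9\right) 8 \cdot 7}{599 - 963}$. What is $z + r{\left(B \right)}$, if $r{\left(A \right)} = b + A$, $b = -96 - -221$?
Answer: $- \frac{355244}{13} \approx -27326.0$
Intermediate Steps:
$b = 125$ ($b = -96 + 221 = 125$)
$B = - \frac{19}{13}$ ($B = 2 \frac{770 + \left(-9\right) 8 \cdot 7}{599 - 963} = 2 \frac{770 - 504}{-364} = 2 \left(770 - 504\right) \left(- \frac{1}{364}\right) = 2 \cdot 266 \left(- \frac{1}{364}\right) = 2 \left(- \frac{19}{26}\right) = - \frac{19}{13} \approx -1.4615$)
$z = -27450$ ($z = 3 + \left(-1982323 + 1954870\right) = 3 - 27453 = -27450$)
$r{\left(A \right)} = 125 + A$
$z + r{\left(B \right)} = -27450 + \left(125 - \frac{19}{13}\right) = -27450 + \frac{1606}{13} = - \frac{355244}{13}$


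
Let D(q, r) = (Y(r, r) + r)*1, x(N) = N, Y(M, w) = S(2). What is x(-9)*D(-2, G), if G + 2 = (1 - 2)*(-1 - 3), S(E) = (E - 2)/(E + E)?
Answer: -18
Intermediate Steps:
S(E) = (-2 + E)/(2*E) (S(E) = (-2 + E)/((2*E)) = (-2 + E)*(1/(2*E)) = (-2 + E)/(2*E))
Y(M, w) = 0 (Y(M, w) = (½)*(-2 + 2)/2 = (½)*(½)*0 = 0)
G = 2 (G = -2 + (1 - 2)*(-1 - 3) = -2 - 1*(-4) = -2 + 4 = 2)
D(q, r) = r (D(q, r) = (0 + r)*1 = r*1 = r)
x(-9)*D(-2, G) = -9*2 = -18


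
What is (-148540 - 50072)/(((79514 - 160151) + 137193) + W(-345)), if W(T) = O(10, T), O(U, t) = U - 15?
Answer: -198612/56551 ≈ -3.5121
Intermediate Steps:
O(U, t) = -15 + U
W(T) = -5 (W(T) = -15 + 10 = -5)
(-148540 - 50072)/(((79514 - 160151) + 137193) + W(-345)) = (-148540 - 50072)/(((79514 - 160151) + 137193) - 5) = -198612/((-80637 + 137193) - 5) = -198612/(56556 - 5) = -198612/56551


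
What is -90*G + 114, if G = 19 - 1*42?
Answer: 2184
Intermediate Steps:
G = -23 (G = 19 - 42 = -23)
-90*G + 114 = -90*(-23) + 114 = 2070 + 114 = 2184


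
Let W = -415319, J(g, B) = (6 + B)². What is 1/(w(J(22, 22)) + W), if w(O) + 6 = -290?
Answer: -1/415615 ≈ -2.4061e-6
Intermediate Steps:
w(O) = -296 (w(O) = -6 - 290 = -296)
1/(w(J(22, 22)) + W) = 1/(-296 - 415319) = 1/(-415615) = -1/415615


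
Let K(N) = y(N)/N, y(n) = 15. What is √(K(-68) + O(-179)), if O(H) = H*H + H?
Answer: √36832217/34 ≈ 178.50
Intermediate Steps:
O(H) = H + H² (O(H) = H² + H = H + H²)
K(N) = 15/N
√(K(-68) + O(-179)) = √(15/(-68) - 179*(1 - 179)) = √(15*(-1/68) - 179*(-178)) = √(-15/68 + 31862) = √(2166601/68) = √36832217/34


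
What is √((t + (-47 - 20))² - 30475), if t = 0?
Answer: I*√25986 ≈ 161.2*I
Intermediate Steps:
√((t + (-47 - 20))² - 30475) = √((0 + (-47 - 20))² - 30475) = √((0 - 67)² - 30475) = √((-67)² - 30475) = √(4489 - 30475) = √(-25986) = I*√25986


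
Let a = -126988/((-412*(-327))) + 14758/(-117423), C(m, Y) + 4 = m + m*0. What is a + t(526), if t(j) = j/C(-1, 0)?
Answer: -700471506011/6591540105 ≈ -106.27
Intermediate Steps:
C(m, Y) = -4 + m (C(m, Y) = -4 + (m + m*0) = -4 + (m + 0) = -4 + m)
t(j) = -j/5 (t(j) = j/(-4 - 1) = j/(-5) = j*(-⅕) = -j/5)
a = -1408297393/1318308021 (a = -126988/134724 + 14758*(-1/117423) = -126988*1/134724 - 14758/117423 = -31747/33681 - 14758/117423 = -1408297393/1318308021 ≈ -1.0683)
a + t(526) = -1408297393/1318308021 - ⅕*526 = -1408297393/1318308021 - 526/5 = -700471506011/6591540105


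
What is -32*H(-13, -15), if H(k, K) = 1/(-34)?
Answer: 16/17 ≈ 0.94118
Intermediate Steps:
H(k, K) = -1/34
-32*H(-13, -15) = -32*(-1/34) = 16/17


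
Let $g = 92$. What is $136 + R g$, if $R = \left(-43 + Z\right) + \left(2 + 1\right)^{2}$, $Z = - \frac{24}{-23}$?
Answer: $-2896$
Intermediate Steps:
$Z = \frac{24}{23}$ ($Z = \left(-24\right) \left(- \frac{1}{23}\right) = \frac{24}{23} \approx 1.0435$)
$R = - \frac{758}{23}$ ($R = \left(-43 + \frac{24}{23}\right) + \left(2 + 1\right)^{2} = - \frac{965}{23} + 3^{2} = - \frac{965}{23} + 9 = - \frac{758}{23} \approx -32.957$)
$136 + R g = 136 - 3032 = -2896$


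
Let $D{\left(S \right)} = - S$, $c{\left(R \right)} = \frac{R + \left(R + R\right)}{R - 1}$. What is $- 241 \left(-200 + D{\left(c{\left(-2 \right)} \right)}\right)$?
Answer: $48682$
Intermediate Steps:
$c{\left(R \right)} = \frac{3 R}{-1 + R}$ ($c{\left(R \right)} = \frac{R + 2 R}{-1 + R} = \frac{3 R}{-1 + R}$)
$- 241 \left(-200 + D{\left(c{\left(-2 \right)} \right)}\right) = - 241 \left(-200 - 3 \left(-2\right) \frac{1}{-1 - 2}\right) = - 241 \left(-200 - 3 \left(-2\right) \frac{1}{-3}\right) = - 241 \left(-200 - 3 \left(-2\right) \left(- \frac{1}{3}\right)\right) = - 241 \left(-200 - 2\right) = \left(-241\right) \left(-202\right) = 48682$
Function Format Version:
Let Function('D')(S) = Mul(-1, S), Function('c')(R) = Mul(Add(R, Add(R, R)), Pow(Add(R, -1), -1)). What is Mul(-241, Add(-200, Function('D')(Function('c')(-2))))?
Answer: 48682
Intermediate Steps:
Function('c')(R) = Mul(3, R, Pow(Add(-1, R), -1)) (Function('c')(R) = Mul(Add(R, Mul(2, R)), Pow(Add(-1, R), -1)) = Mul(Mul(3, R), Pow(Add(-1, R), -1)) = Mul(3, R, Pow(Add(-1, R), -1)))
Mul(-241, Add(-200, Function('D')(Function('c')(-2)))) = Mul(-241, Add(-200, Mul(-1, Mul(3, -2, Pow(Add(-1, -2), -1))))) = Mul(-241, Add(-200, Mul(-1, Mul(3, -2, Pow(-3, -1))))) = Mul(-241, Add(-200, Mul(-1, Mul(3, -2, Rational(-1, 3))))) = Mul(-241, Add(-200, Mul(-1, 2))) = Mul(-241, Add(-200, -2)) = Mul(-241, -202) = 48682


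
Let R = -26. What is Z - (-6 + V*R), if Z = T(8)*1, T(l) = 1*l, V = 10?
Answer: 274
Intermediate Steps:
T(l) = l
Z = 8 (Z = 8*1 = 8)
Z - (-6 + V*R) = 8 - (-6 + 10*(-26)) = 8 - (-6 - 260) = 8 - 1*(-266) = 8 + 266 = 274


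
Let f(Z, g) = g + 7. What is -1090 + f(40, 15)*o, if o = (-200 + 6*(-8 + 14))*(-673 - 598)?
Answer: 4584678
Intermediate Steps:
o = 208444 (o = (-200 + 6*6)*(-1271) = (-200 + 36)*(-1271) = -164*(-1271) = 208444)
f(Z, g) = 7 + g
-1090 + f(40, 15)*o = -1090 + (7 + 15)*208444 = -1090 + 22*208444 = -1090 + 4585768 = 4584678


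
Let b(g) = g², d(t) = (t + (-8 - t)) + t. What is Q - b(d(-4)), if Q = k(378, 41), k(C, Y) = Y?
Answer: -103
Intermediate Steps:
Q = 41
d(t) = -8 + t
Q - b(d(-4)) = 41 - (-8 - 4)² = 41 - 1*(-12)² = 41 - 1*144 = 41 - 144 = -103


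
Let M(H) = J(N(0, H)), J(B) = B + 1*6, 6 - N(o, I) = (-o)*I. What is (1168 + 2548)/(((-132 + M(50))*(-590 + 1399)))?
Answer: -929/24270 ≈ -0.038278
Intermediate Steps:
N(o, I) = 6 + I*o (N(o, I) = 6 - (-o)*I = 6 - (-1)*I*o = 6 + I*o)
J(B) = 6 + B (J(B) = B + 6 = 6 + B)
M(H) = 12 (M(H) = 6 + (6 + H*0) = 6 + (6 + 0) = 6 + 6 = 12)
(1168 + 2548)/(((-132 + M(50))*(-590 + 1399))) = (1168 + 2548)/(((-132 + 12)*(-590 + 1399))) = 3716/((-120*809)) = 3716/(-97080) = 3716*(-1/97080) = -929/24270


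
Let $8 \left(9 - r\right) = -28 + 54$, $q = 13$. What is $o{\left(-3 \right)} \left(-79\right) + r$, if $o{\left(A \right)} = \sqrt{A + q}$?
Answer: $\frac{23}{4} - 79 \sqrt{10} \approx -244.07$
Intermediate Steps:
$o{\left(A \right)} = \sqrt{13 + A}$ ($o{\left(A \right)} = \sqrt{A + 13} = \sqrt{13 + A}$)
$r = \frac{23}{4}$ ($r = 9 - \frac{-28 + 54}{8} = 9 - \frac{13}{4} = \frac{23}{4} \approx 5.75$)
$o{\left(-3 \right)} \left(-79\right) + r = \sqrt{13 - 3} \left(-79\right) + \frac{23}{4} = \sqrt{10} \left(-79\right) + \frac{23}{4} = - 79 \sqrt{10} + \frac{23}{4} = \frac{23}{4} - 79 \sqrt{10}$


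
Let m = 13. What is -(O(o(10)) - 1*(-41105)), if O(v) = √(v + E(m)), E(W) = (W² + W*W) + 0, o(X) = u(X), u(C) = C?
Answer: -41105 - 2*√87 ≈ -41124.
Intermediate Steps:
o(X) = X
E(W) = 2*W² (E(W) = (W² + W²) + 0 = 2*W² + 0 = 2*W²)
O(v) = √(338 + v) (O(v) = √(v + 2*13²) = √(v + 2*169) = √(v + 338) = √(338 + v))
-(O(o(10)) - 1*(-41105)) = -(√(338 + 10) - 1*(-41105)) = -(√348 + 41105) = -(2*√87 + 41105) = -(41105 + 2*√87) = -41105 - 2*√87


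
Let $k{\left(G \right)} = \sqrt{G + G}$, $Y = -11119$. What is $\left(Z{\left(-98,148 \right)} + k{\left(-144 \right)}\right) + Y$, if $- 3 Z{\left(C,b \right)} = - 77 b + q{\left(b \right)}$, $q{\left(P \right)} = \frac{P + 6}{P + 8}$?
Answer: $- \frac{1713035}{234} + 12 i \sqrt{2} \approx -7320.7 + 16.971 i$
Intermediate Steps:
$q{\left(P \right)} = \frac{6 + P}{8 + P}$
$Z{\left(C,b \right)} = \frac{77 b}{3} - \frac{6 + b}{3 \left(8 + b\right)}$ ($Z{\left(C,b \right)} = - \frac{- 77 b + \frac{6 + b}{8 + b}}{3} = \frac{77 b}{3} - \frac{6 + b}{3 \left(8 + b\right)}$)
$k{\left(G \right)} = \sqrt{2} \sqrt{G}$ ($k{\left(G \right)} = \sqrt{2 G} = \sqrt{2} \sqrt{G}$)
$\left(Z{\left(-98,148 \right)} + k{\left(-144 \right)}\right) + Y = \left(\frac{-6 - 148 + 77 \cdot 148 \left(8 + 148\right)}{3 \left(8 + 148\right)} + \sqrt{2} \sqrt{-144}\right) - 11119 = \left(\frac{-6 - 148 + 77 \cdot 148 \cdot 156}{3 \cdot 156} + \sqrt{2} \cdot 12 i\right) - 11119 = \left(\frac{1}{3} \cdot \frac{1}{156} \left(-6 - 148 + 1777776\right) + 12 i \sqrt{2}\right) - 11119 = \left(\frac{1}{3} \cdot \frac{1}{156} \cdot 1777622 + 12 i \sqrt{2}\right) - 11119 = \left(\frac{888811}{234} + 12 i \sqrt{2}\right) - 11119 = - \frac{1713035}{234} + 12 i \sqrt{2}$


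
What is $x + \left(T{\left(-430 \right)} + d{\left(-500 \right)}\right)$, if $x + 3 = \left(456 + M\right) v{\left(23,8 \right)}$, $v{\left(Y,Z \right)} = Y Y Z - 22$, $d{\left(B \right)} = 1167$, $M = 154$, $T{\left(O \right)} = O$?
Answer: $2568834$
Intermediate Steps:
$v{\left(Y,Z \right)} = -22 + Z Y^{2}$ ($v{\left(Y,Z \right)} = Y^{2} Z - 22 = Z Y^{2} - 22 = -22 + Z Y^{2}$)
$x = 2568097$ ($x = -3 + \left(456 + 154\right) \left(-22 + 8 \cdot 23^{2}\right) = -3 + 610 \left(-22 + 8 \cdot 529\right) = -3 + 610 \left(-22 + 4232\right) = -3 + 610 \cdot 4210 = -3 + 2568100 = 2568097$)
$x + \left(T{\left(-430 \right)} + d{\left(-500 \right)}\right) = 2568097 + \left(-430 + 1167\right) = 2568097 + 737 = 2568834$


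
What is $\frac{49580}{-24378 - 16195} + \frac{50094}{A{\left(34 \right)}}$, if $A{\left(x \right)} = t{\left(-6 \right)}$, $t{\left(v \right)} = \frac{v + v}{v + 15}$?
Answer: $- \frac{3048794953}{81146} \approx -37572.0$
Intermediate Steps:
$t{\left(v \right)} = \frac{2 v}{15 + v}$
$A{\left(x \right)} = - \frac{4}{3}$ ($A{\left(x \right)} = 2 \left(-6\right) \frac{1}{15 - 6} = 2 \left(-6\right) \frac{1}{9} = - \frac{4}{3}$)
$\frac{49580}{-24378 - 16195} + \frac{50094}{A{\left(34 \right)}} = \frac{49580}{-24378 - 16195} + \frac{50094}{- \frac{4}{3}} = \frac{49580}{-40573} + 50094 \left(- \frac{3}{4}\right) = 49580 \left(- \frac{1}{40573}\right) - \frac{75141}{2} = - \frac{49580}{40573} - \frac{75141}{2} = - \frac{3048794953}{81146}$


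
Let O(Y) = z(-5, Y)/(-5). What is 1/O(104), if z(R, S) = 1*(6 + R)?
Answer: -5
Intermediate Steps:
z(R, S) = 6 + R
O(Y) = -⅕ (O(Y) = (6 - 5)/(-5) = 1*(-⅕) = -⅕)
1/O(104) = 1/(-⅕) = -5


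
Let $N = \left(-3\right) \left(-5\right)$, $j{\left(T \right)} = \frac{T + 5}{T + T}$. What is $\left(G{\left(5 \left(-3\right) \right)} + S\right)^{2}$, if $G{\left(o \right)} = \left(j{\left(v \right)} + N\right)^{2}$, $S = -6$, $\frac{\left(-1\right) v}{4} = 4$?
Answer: $\frac{55195393969}{1048576} \approx 52638.0$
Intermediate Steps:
$v = -16$ ($v = \left(-4\right) 4 = -16$)
$j{\left(T \right)} = \frac{5 + T}{2 T}$
$N = 15$
$G{\left(o \right)} = \frac{241081}{1024}$ ($G{\left(o \right)} = \left(\frac{5 - 16}{2 \left(-16\right)} + 15\right)^{2} = \left(\frac{1}{2} \left(- \frac{1}{16}\right) \left(-11\right) + 15\right)^{2} = \left(\frac{11}{32} + 15\right)^{2} = \left(\frac{491}{32}\right)^{2} = \frac{241081}{1024}$)
$\left(G{\left(5 \left(-3\right) \right)} + S\right)^{2} = \left(\frac{241081}{1024} - 6\right)^{2} = \left(\frac{234937}{1024}\right)^{2} = \frac{55195393969}{1048576}$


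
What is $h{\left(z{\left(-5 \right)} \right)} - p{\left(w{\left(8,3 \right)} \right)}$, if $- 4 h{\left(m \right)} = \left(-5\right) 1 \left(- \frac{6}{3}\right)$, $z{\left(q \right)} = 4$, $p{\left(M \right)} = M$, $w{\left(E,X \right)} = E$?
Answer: $- \frac{21}{2} \approx -10.5$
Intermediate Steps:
$h{\left(m \right)} = - \frac{5}{2}$ ($h{\left(m \right)} = - \frac{\left(-5\right) 1 \left(- \frac{6}{3}\right)}{4} = - \frac{\left(-5\right) \left(\left(-6\right) \frac{1}{3}\right)}{4} = - \frac{\left(-5\right) \left(-2\right)}{4} = \left(- \frac{1}{4}\right) 10 = - \frac{5}{2}$)
$h{\left(z{\left(-5 \right)} \right)} - p{\left(w{\left(8,3 \right)} \right)} = - \frac{5}{2} - 8 = - \frac{21}{2}$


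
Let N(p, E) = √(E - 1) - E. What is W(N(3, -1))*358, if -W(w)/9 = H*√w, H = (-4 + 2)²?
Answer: -12888*√(1 + I*√2) ≈ -15063.0 - 7797.2*I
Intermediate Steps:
N(p, E) = √(-1 + E) - E
H = 4 (H = (-2)² = 4)
W(w) = -36*√w
W(N(3, -1))*358 = -36*√(√(-1 - 1) - 1*(-1))*358 = -36*√(√(-2) + 1)*358 = -36*√(I*√2 + 1)*358 = -36*√(1 + I*√2)*358 = -12888*√(1 + I*√2)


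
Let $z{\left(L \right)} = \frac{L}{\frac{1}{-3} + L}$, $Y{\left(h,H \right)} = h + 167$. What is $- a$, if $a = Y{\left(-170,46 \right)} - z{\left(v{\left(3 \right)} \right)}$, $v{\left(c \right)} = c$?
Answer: $\frac{33}{8} \approx 4.125$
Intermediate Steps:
$Y{\left(h,H \right)} = 167 + h$
$z{\left(L \right)} = \frac{L}{- \frac{1}{3} + L}$
$a = - \frac{33}{8}$ ($a = \left(167 - 170\right) - 3 \cdot 3 \frac{1}{-1 + 3 \cdot 3} = -3 - 3 \cdot 3 \frac{1}{-1 + 9} = -3 - 3 \cdot 3 \cdot \frac{1}{8} = -3 - \frac{9}{8} = - \frac{33}{8} \approx -4.125$)
$- a = \left(-1\right) \left(- \frac{33}{8}\right) = \frac{33}{8}$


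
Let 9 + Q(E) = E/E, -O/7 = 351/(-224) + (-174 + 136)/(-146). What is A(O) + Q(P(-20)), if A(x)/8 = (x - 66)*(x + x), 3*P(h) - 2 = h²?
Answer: -2840458351/341056 ≈ -8328.4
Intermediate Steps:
P(h) = ⅔ + h²/3
O = 21367/2336 (O = -7*(351/(-224) + (-174 + 136)/(-146)) = -7*(351*(-1/224) - 38*(-1/146)) = -7*(-351/224 + 19/73) = -7*(-21367/16352) = 21367/2336 ≈ 9.1468)
Q(E) = -8 (Q(E) = -9 + E/E = -9 + 1 = -8)
A(x) = 16*x*(-66 + x) (A(x) = 8*((x - 66)*(x + x)) = 8*((-66 + x)*(2*x)) = 8*(2*x*(-66 + x)) = 16*x*(-66 + x))
A(O) + Q(P(-20)) = 16*(21367/2336)*(-66 + 21367/2336) - 8 = 16*(21367/2336)*(-132809/2336) - 8 = -2837729903/341056 - 8 = -2840458351/341056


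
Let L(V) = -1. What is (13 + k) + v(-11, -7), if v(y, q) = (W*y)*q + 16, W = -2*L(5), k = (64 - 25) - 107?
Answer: 115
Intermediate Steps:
k = -68 (k = 39 - 107 = -68)
W = 2 (W = -2*(-1) = 2)
v(y, q) = 16 + 2*q*y (v(y, q) = (2*y)*q + 16 = 2*q*y + 16 = 16 + 2*q*y)
(13 + k) + v(-11, -7) = (13 - 68) + (16 + 2*(-7)*(-11)) = -55 + (16 + 154) = -55 + 170 = 115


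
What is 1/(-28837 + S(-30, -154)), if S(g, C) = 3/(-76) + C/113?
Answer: -8588/247664199 ≈ -3.4676e-5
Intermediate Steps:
S(g, C) = -3/76 + C/113 (S(g, C) = 3*(-1/76) + C*(1/113) = -3/76 + C/113)
1/(-28837 + S(-30, -154)) = 1/(-28837 + (-3/76 + (1/113)*(-154))) = 1/(-28837 + (-3/76 - 154/113)) = 1/(-28837 - 12043/8588) = 1/(-247664199/8588) = -8588/247664199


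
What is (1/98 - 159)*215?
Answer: -3349915/98 ≈ -34183.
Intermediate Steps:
(1/98 - 159)*215 = -15581/98*215 = -3349915/98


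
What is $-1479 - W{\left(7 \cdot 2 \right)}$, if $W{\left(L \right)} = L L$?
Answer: $-1675$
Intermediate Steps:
$W{\left(L \right)} = L^{2}$
$-1479 - W{\left(7 \cdot 2 \right)} = -1479 - \left(7 \cdot 2\right)^{2} = -1479 - 14^{2} = -1479 - 196 = -1675$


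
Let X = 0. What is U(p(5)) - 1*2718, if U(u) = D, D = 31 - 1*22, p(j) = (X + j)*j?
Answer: -2709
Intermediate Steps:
p(j) = j² (p(j) = (0 + j)*j = j*j = j²)
D = 9 (D = 31 - 22 = 9)
U(u) = 9
U(p(5)) - 1*2718 = 9 - 1*2718 = 9 - 2718 = -2709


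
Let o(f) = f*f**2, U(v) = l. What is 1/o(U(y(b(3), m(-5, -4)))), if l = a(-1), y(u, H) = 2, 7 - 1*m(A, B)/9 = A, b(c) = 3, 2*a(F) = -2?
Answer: -1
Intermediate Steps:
a(F) = -1 (a(F) = (1/2)*(-2) = -1)
m(A, B) = 63 - 9*A
l = -1
U(v) = -1
o(f) = f**3
1/o(U(y(b(3), m(-5, -4)))) = 1/((-1)**3) = 1/(-1) = -1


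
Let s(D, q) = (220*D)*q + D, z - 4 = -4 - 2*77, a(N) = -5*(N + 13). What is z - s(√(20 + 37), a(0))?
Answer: -154 + 14299*√57 ≈ 1.0780e+5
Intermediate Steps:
a(N) = -65 - 5*N (a(N) = -5*(13 + N) = -65 - 5*N)
z = -154 (z = 4 + (-4 - 2*77) = 4 + (-4 - 154) = 4 - 158 = -154)
s(D, q) = D + 220*D*q (s(D, q) = 220*D*q + D = D + 220*D*q)
z - s(√(20 + 37), a(0)) = -154 - √(20 + 37)*(1 + 220*(-65 - 5*0)) = -154 - √57*(1 + 220*(-65 + 0)) = -154 - √57*(1 + 220*(-65)) = -154 - √57*(1 - 14300) = -154 - √57*(-14299) = -154 - (-14299)*√57 = -154 + 14299*√57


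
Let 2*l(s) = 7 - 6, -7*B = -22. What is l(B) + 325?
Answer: 651/2 ≈ 325.50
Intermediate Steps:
B = 22/7 (B = -⅐*(-22) = 22/7 ≈ 3.1429)
l(s) = ½ (l(s) = (7 - 6)/2 = (½)*1 = ½)
l(B) + 325 = ½ + 325 = 651/2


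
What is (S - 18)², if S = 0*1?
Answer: 324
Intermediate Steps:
S = 0
(S - 18)² = (0 - 18)² = (-18)² = 324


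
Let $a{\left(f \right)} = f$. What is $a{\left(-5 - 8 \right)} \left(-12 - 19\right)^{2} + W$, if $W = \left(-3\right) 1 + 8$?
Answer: $-12488$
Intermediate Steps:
$W = 5$ ($W = -3 + 8 = 5$)
$a{\left(-5 - 8 \right)} \left(-12 - 19\right)^{2} + W = \left(-5 - 8\right) \left(-12 - 19\right)^{2} + 5 = \left(-5 - 8\right) \left(-31\right)^{2} + 5 = \left(-13\right) 961 + 5 = -12493 + 5 = -12488$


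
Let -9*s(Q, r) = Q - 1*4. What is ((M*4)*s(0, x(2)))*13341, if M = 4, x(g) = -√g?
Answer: 284608/3 ≈ 94869.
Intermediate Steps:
s(Q, r) = 4/9 - Q/9 (s(Q, r) = -(Q - 1*4)/9 = -(Q - 4)/9 = -(-4 + Q)/9 = 4/9 - Q/9)
((M*4)*s(0, x(2)))*13341 = ((4*4)*(4/9 - ⅑*0))*13341 = (16*(4/9 + 0))*13341 = (16*(4/9))*13341 = (64/9)*13341 = 284608/3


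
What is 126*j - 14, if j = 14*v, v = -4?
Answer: -7070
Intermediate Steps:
j = -56 (j = 14*(-4) = -56)
126*j - 14 = 126*(-56) - 14 = -7056 - 14 = -7070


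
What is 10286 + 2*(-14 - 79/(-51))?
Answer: 523316/51 ≈ 10261.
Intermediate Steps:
10286 + 2*(-14 - 79/(-51)) = 10286 + 2*(-14 - 79*(-1/51)) = 10286 + 2*(-14 + 79/51) = 10286 + 2*(-635/51) = 10286 - 1270/51 = 523316/51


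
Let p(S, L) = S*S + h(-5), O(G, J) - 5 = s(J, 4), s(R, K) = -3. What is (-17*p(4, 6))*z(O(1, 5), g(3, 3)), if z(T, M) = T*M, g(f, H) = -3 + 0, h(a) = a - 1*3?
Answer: 816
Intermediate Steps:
h(a) = -3 + a (h(a) = a - 3 = -3 + a)
O(G, J) = 2 (O(G, J) = 5 - 3 = 2)
g(f, H) = -3
z(T, M) = M*T
p(S, L) = -8 + S**2 (p(S, L) = S*S + (-3 - 5) = S**2 - 8 = -8 + S**2)
(-17*p(4, 6))*z(O(1, 5), g(3, 3)) = (-17*(-8 + 4**2))*(-3*2) = -17*(-8 + 16)*(-6) = -17*8*(-6) = -136*(-6) = 816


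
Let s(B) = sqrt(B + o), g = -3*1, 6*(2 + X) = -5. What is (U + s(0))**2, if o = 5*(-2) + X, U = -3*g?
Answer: (54 + I*sqrt(462))**2/36 ≈ 68.167 + 64.483*I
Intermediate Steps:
X = -17/6 (X = -2 + (1/6)*(-5) = -2 - 5/6 = -17/6 ≈ -2.8333)
g = -3
U = 9 (U = -3*(-3) = 9)
o = -77/6 (o = 5*(-2) - 17/6 = -10 - 17/6 = -77/6 ≈ -12.833)
s(B) = sqrt(-77/6 + B) (s(B) = sqrt(B - 77/6) = sqrt(-77/6 + B))
(U + s(0))**2 = (9 + sqrt(-462 + 36*0)/6)**2 = (9 + sqrt(-462 + 0)/6)**2 = (9 + sqrt(-462)/6)**2 = (9 + (I*sqrt(462))/6)**2 = (9 + I*sqrt(462)/6)**2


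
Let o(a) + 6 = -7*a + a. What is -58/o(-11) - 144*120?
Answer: -518429/30 ≈ -17281.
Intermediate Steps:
o(a) = -6 - 6*a (o(a) = -6 + (-7*a + a) = -6 - 6*a)
-58/o(-11) - 144*120 = -58/(-6 - 6*(-11)) - 144*120 = -58/(-6 + 66) - 17280 = -58/60 - 17280 = -58*1/60 - 17280 = -29/30 - 17280 = -518429/30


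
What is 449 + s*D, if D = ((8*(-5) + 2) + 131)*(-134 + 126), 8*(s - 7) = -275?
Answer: 20816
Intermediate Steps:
s = -219/8 (s = 7 + (1/8)*(-275) = 7 - 275/8 = -219/8 ≈ -27.375)
D = -744 (D = ((-40 + 2) + 131)*(-8) = (-38 + 131)*(-8) = 93*(-8) = -744)
449 + s*D = 449 - 219/8*(-744) = 449 + 20367 = 20816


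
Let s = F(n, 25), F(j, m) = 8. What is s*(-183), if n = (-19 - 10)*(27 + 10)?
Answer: -1464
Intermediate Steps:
n = -1073 (n = -29*37 = -1073)
s = 8
s*(-183) = 8*(-183) = -1464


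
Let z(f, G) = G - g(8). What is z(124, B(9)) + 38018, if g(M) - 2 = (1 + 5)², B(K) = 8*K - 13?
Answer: 38039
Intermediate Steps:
B(K) = -13 + 8*K
g(M) = 38 (g(M) = 2 + (1 + 5)² = 2 + 6² = 2 + 36 = 38)
z(f, G) = -38 + G (z(f, G) = G - 1*38 = G - 38 = -38 + G)
z(124, B(9)) + 38018 = (-38 + (-13 + 8*9)) + 38018 = (-38 + (-13 + 72)) + 38018 = (-38 + 59) + 38018 = 21 + 38018 = 38039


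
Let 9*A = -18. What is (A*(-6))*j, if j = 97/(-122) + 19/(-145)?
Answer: -98298/8845 ≈ -11.113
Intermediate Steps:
A = -2 (A = (1/9)*(-18) = -2)
j = -16383/17690 (j = 97*(-1/122) + 19*(-1/145) = -97/122 - 19/145 = -16383/17690 ≈ -0.92612)
(A*(-6))*j = -2*(-6)*(-16383/17690) = 12*(-16383/17690) = -98298/8845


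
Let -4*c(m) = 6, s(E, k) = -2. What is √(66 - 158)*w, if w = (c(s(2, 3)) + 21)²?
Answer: 1521*I*√23/2 ≈ 3647.2*I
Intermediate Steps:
c(m) = -3/2 (c(m) = -¼*6 = -3/2)
w = 1521/4 (w = (-3/2 + 21)² = (39/2)² = 1521/4 ≈ 380.25)
√(66 - 158)*w = √(66 - 158)*(1521/4) = √(-92)*(1521/4) = (2*I*√23)*(1521/4) = 1521*I*√23/2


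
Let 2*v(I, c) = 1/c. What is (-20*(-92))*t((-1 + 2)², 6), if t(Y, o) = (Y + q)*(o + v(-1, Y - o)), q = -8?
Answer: -75992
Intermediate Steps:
v(I, c) = 1/(2*c)
t(Y, o) = (-8 + Y)*(o + 1/(2*(Y - o))) (t(Y, o) = (Y - 8)*(o + 1/(2*(Y - o))) = (-8 + Y)*(o + 1/(2*(Y - o))))
(-20*(-92))*t((-1 + 2)², 6) = (-20*(-92))*((-4 + (-1 + 2)²/2 + 6*(-8 + (-1 + 2)²)*((-1 + 2)² - 1*6))/((-1 + 2)² - 1*6)) = 1840*((-4 + (½)*1² + 6*(-8 + 1²)*(1² - 6))/(1² - 6)) = 1840*((-4 + (½)*1 + 6*(-8 + 1)*(1 - 6))/(1 - 6)) = 1840*((-4 + ½ + 6*(-7)*(-5))/(-5)) = 1840*(-(-4 + ½ + 210)/5) = 1840*(-⅕*413/2) = 1840*(-413/10) = -75992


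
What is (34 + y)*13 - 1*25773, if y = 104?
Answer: -23979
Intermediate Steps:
(34 + y)*13 - 1*25773 = (34 + 104)*13 - 1*25773 = 138*13 - 25773 = 1794 - 25773 = -23979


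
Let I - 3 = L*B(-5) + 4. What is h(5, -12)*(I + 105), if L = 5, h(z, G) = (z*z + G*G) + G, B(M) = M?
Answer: 13659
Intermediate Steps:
h(z, G) = G + G² + z² (h(z, G) = (z² + G²) + G = (G² + z²) + G = G + G² + z²)
I = -18 (I = 3 + (5*(-5) + 4) = 3 + (-25 + 4) = 3 - 21 = -18)
h(5, -12)*(I + 105) = (-12 + (-12)² + 5²)*(-18 + 105) = (-12 + 144 + 25)*87 = 157*87 = 13659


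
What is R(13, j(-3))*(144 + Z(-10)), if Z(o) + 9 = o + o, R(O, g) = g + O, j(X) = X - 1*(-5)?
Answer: 1725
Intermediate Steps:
j(X) = 5 + X (j(X) = X + 5 = 5 + X)
R(O, g) = O + g
Z(o) = -9 + 2*o (Z(o) = -9 + (o + o) = -9 + 2*o)
R(13, j(-3))*(144 + Z(-10)) = (13 + (5 - 3))*(144 + (-9 + 2*(-10))) = (13 + 2)*(144 + (-9 - 20)) = 15*(144 - 29) = 15*115 = 1725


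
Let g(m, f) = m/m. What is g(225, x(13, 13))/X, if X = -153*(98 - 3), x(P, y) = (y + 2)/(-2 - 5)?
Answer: -1/14535 ≈ -6.8799e-5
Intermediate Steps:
x(P, y) = -2/7 - y/7 (x(P, y) = (2 + y)/(-7) = (2 + y)*(-⅐) = -2/7 - y/7)
g(m, f) = 1
X = -14535 (X = -153*95 = -14535)
g(225, x(13, 13))/X = 1/(-14535) = 1*(-1/14535) = -1/14535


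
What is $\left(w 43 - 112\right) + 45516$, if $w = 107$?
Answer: $50005$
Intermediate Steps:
$\left(w 43 - 112\right) + 45516 = \left(107 \cdot 43 - 112\right) + 45516 = \left(4601 - 112\right) + 45516 = 4489 + 45516 = 50005$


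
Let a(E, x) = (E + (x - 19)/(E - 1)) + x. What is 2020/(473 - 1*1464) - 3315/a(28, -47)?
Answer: 29176625/191263 ≈ 152.55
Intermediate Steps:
a(E, x) = E + x + (-19 + x)/(-1 + E) (a(E, x) = (E + (-19 + x)/(-1 + E)) + x = E + x + (-19 + x)/(-1 + E))
2020/(473 - 1*1464) - 3315/a(28, -47) = 2020/(473 - 1*1464) - 3315*(-1 + 28)/(-19 + 28² - 1*28 + 28*(-47)) = 2020/(473 - 1464) - 3315*27/(-19 + 784 - 28 - 1316) = 2020/(-991) - 3315/((1/27)*(-579)) = 2020*(-1/991) - 3315/(-193/9) = -2020/991 - 3315*(-9/193) = -2020/991 + 29835/193 = 29176625/191263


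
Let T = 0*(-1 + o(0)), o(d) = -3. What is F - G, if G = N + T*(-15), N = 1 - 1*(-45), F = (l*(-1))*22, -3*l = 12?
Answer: 42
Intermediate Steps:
l = -4 (l = -⅓*12 = -4)
F = 88 (F = -4*(-1)*22 = 4*22 = 88)
T = 0 (T = 0*(-1 - 3) = 0*(-4) = 0)
N = 46 (N = 1 + 45 = 46)
G = 46 (G = 46 + 0*(-15) = 46 + 0 = 46)
F - G = 88 - 1*46 = 88 - 46 = 42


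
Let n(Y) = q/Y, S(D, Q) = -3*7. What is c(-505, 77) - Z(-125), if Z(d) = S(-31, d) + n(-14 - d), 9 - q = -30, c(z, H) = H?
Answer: 3613/37 ≈ 97.649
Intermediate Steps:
S(D, Q) = -21
q = 39 (q = 9 - 1*(-30) = 9 + 30 = 39)
n(Y) = 39/Y
Z(d) = -21 + 39/(-14 - d)
c(-505, 77) - Z(-125) = 77 - 3*(-111 - 7*(-125))/(14 - 125) = 77 - 3*(-111 + 875)/(-111) = 77 - 3*(-1)*764/111 = 77 - 1*(-764/37) = 77 + 764/37 = 3613/37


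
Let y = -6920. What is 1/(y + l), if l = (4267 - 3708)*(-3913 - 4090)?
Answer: -1/4480597 ≈ -2.2318e-7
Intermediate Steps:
l = -4473677 (l = 559*(-8003) = -4473677)
1/(y + l) = 1/(-6920 - 4473677) = 1/(-4480597) = -1/4480597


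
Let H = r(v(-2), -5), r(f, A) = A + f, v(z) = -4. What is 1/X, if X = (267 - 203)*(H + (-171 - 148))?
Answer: -1/20992 ≈ -4.7637e-5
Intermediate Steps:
H = -9 (H = -5 - 4 = -9)
X = -20992 (X = (267 - 203)*(-9 + (-171 - 148)) = 64*(-9 - 319) = 64*(-328) = -20992)
1/X = 1/(-20992) = -1/20992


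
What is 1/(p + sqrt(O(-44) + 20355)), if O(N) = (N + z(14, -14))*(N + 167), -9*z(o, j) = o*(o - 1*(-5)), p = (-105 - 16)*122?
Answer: -44286/653716009 - sqrt(101769)/653716009 ≈ -6.8233e-5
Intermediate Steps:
p = -14762 (p = -121*122 = -14762)
z(o, j) = -o*(5 + o)/9 (z(o, j) = -o*(o - 1*(-5))/9 = -o*(o + 5)/9 = -o*(5 + o)/9)
O(N) = (167 + N)*(-266/9 + N) (O(N) = (N - 1/9*14*(5 + 14))*(N + 167) = (N - 1/9*14*19)*(167 + N) = (N - 266/9)*(167 + N) = (-266/9 + N)*(167 + N) = (167 + N)*(-266/9 + N))
1/(p + sqrt(O(-44) + 20355)) = 1/(-14762 + sqrt((-44422/9 + (-44)**2 + (1237/9)*(-44)) + 20355)) = 1/(-14762 + sqrt((-44422/9 + 1936 - 54428/9) + 20355)) = 1/(-14762 + sqrt(-27142/3 + 20355)) = 1/(-14762 + sqrt(33923/3)) = 1/(-14762 + sqrt(101769)/3)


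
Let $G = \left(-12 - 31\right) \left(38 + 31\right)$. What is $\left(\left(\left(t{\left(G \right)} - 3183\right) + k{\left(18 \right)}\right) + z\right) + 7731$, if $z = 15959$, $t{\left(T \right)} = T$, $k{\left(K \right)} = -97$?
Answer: $17443$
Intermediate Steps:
$G = -2967$ ($G = \left(-43\right) 69 = -2967$)
$\left(\left(\left(t{\left(G \right)} - 3183\right) + k{\left(18 \right)}\right) + z\right) + 7731 = \left(\left(\left(-2967 - 3183\right) - 97\right) + 15959\right) + 7731 = \left(\left(-6150 - 97\right) + 15959\right) + 7731 = \left(-6247 + 15959\right) + 7731 = 9712 + 7731 = 17443$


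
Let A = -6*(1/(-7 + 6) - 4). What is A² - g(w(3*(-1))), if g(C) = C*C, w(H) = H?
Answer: 891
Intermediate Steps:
g(C) = C²
A = 30 (A = -6*(1/(-1) - 4) = -6*(-1 - 4) = -6*(-5) = 30)
A² - g(w(3*(-1))) = 30² - (3*(-1))² = 900 - 1*(-3)² = 900 - 1*9 = 900 - 9 = 891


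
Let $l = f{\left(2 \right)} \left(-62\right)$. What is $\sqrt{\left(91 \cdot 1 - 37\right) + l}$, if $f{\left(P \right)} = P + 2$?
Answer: $i \sqrt{194} \approx 13.928 i$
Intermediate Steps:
$f{\left(P \right)} = 2 + P$
$l = -248$ ($l = \left(2 + 2\right) \left(-62\right) = 4 \left(-62\right) = -248$)
$\sqrt{\left(91 \cdot 1 - 37\right) + l} = \sqrt{\left(91 \cdot 1 - 37\right) - 248} = \sqrt{\left(91 - 37\right) - 248} = \sqrt{54 - 248} = \sqrt{-194} = i \sqrt{194}$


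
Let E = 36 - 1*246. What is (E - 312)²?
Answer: 272484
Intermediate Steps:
E = -210 (E = 36 - 246 = -210)
(E - 312)² = (-210 - 312)² = (-522)² = 272484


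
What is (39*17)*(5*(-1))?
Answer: -3315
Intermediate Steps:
(39*17)*(5*(-1)) = 663*(-5) = -3315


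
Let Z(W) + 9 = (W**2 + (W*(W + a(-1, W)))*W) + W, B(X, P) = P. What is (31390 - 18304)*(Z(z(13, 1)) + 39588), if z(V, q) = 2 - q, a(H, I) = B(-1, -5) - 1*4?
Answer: 517852278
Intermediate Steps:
a(H, I) = -9 (a(H, I) = -5 - 1*4 = -5 - 4 = -9)
Z(W) = -9 + W + W**2 + W**2*(-9 + W) (Z(W) = -9 + ((W**2 + (W*(W - 9))*W) + W) = -9 + ((W**2 + (W*(-9 + W))*W) + W) = -9 + ((W**2 + W**2*(-9 + W)) + W) = -9 + (W + W**2 + W**2*(-9 + W)) = -9 + W + W**2 + W**2*(-9 + W))
(31390 - 18304)*(Z(z(13, 1)) + 39588) = (31390 - 18304)*((-9 + (2 - 1*1) + (2 - 1*1)**3 - 8*(2 - 1*1)**2) + 39588) = 13086*((-9 + (2 - 1) + (2 - 1)**3 - 8*(2 - 1)**2) + 39588) = 13086*((-9 + 1 + 1**3 - 8*1**2) + 39588) = 13086*((-9 + 1 + 1 - 8*1) + 39588) = 13086*((-9 + 1 + 1 - 8) + 39588) = 13086*(-15 + 39588) = 13086*39573 = 517852278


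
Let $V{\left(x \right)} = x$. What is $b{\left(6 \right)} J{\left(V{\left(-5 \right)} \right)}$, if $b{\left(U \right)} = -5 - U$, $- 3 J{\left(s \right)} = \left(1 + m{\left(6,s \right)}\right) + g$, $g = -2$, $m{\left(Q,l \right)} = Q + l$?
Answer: $0$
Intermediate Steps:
$J{\left(s \right)} = - \frac{5}{3} - \frac{s}{3}$ ($J{\left(s \right)} = - \frac{\left(1 + \left(6 + s\right)\right) - 2}{3} = - \frac{\left(7 + s\right) - 2}{3} = - \frac{5 + s}{3} = - \frac{5}{3} - \frac{s}{3}$)
$b{\left(6 \right)} J{\left(V{\left(-5 \right)} \right)} = \left(-5 - 6\right) \left(- \frac{5}{3} - - \frac{5}{3}\right) = \left(-5 - 6\right) \left(- \frac{5}{3} + \frac{5}{3}\right) = \left(-11\right) 0 = 0$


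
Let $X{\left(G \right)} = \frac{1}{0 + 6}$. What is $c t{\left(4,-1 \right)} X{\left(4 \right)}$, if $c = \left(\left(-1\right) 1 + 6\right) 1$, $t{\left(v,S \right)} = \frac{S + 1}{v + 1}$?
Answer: $0$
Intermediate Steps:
$t{\left(v,S \right)} = \frac{1 + S}{1 + v}$
$X{\left(G \right)} = \frac{1}{6}$
$c = 5$ ($c = \left(-1 + 6\right) 1 = 5 \cdot 1 = 5$)
$c t{\left(4,-1 \right)} X{\left(4 \right)} = 5 \frac{1 - 1}{1 + 4} \cdot \frac{1}{6} = 5 \cdot \frac{1}{5} \cdot 0 \cdot \frac{1}{6} = 5 \cdot 0 \cdot \frac{1}{6} = 0 \cdot \frac{1}{6} = 0$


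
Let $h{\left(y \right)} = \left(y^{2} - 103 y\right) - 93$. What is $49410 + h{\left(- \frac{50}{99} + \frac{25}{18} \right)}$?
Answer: $\frac{1929885343}{39204} \approx 49227.0$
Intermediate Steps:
$h{\left(y \right)} = -93 + y^{2} - 103 y$
$49410 + h{\left(- \frac{50}{99} + \frac{25}{18} \right)} = 49410 - \left(93 - \left(- \frac{50}{99} + \frac{25}{18}\right)^{2} + 103 \left(- \frac{50}{99} + \frac{25}{18}\right)\right) = 49410 - \left(\frac{36439}{198} - \frac{30625}{39204}\right) = 49410 - \frac{7184297}{39204} = \frac{1929885343}{39204}$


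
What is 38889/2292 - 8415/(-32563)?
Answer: 428543229/24878132 ≈ 17.226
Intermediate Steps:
38889/2292 - 8415/(-32563) = 38889*(1/2292) - 8415*(-1/32563) = 12963/764 + 8415/32563 = 428543229/24878132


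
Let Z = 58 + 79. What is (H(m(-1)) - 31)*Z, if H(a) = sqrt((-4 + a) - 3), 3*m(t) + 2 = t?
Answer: -4247 + 274*I*sqrt(2) ≈ -4247.0 + 387.49*I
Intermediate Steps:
Z = 137
m(t) = -2/3 + t/3
H(a) = sqrt(-7 + a)
(H(m(-1)) - 31)*Z = (sqrt(-7 + (-2/3 + (1/3)*(-1))) - 31)*137 = (sqrt(-7 + (-2/3 - 1/3)) - 31)*137 = (sqrt(-7 - 1) - 31)*137 = (sqrt(-8) - 31)*137 = (2*I*sqrt(2) - 31)*137 = (-31 + 2*I*sqrt(2))*137 = -4247 + 274*I*sqrt(2)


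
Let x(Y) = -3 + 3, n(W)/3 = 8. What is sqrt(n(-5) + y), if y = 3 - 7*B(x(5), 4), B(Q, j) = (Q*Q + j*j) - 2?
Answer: I*sqrt(71) ≈ 8.4261*I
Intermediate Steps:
n(W) = 24 (n(W) = 3*8 = 24)
x(Y) = 0
B(Q, j) = -2 + Q**2 + j**2 (B(Q, j) = (Q**2 + j**2) - 2 = -2 + Q**2 + j**2)
y = -95 (y = 3 - 7*(-2 + 0**2 + 4**2) = 3 - 7*(-2 + 0 + 16) = 3 - 7*14 = 3 - 98 = -95)
sqrt(n(-5) + y) = sqrt(24 - 95) = sqrt(-71) = I*sqrt(71)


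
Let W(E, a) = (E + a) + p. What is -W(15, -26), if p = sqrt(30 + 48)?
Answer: 11 - sqrt(78) ≈ 2.1682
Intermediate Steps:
p = sqrt(78) ≈ 8.8318
W(E, a) = E + a + sqrt(78) (W(E, a) = (E + a) + sqrt(78) = E + a + sqrt(78))
-W(15, -26) = -(15 - 26 + sqrt(78)) = -(-11 + sqrt(78)) = 11 - sqrt(78)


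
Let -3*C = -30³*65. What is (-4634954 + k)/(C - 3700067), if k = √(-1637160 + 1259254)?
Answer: 4634954/3115067 - I*√377906/3115067 ≈ 1.4879 - 0.00019734*I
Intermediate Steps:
C = 585000 (C = -(-1)*30³*65/3 = -(-1)*27000*65/3 = -(-1)*1755000/3 = -⅓*(-1755000) = 585000)
k = I*√377906 (k = √(-377906) = I*√377906 ≈ 614.74*I)
(-4634954 + k)/(C - 3700067) = (-4634954 + I*√377906)/(585000 - 3700067) = (-4634954 + I*√377906)/(-3115067) = (-4634954 + I*√377906)*(-1/3115067) = 4634954/3115067 - I*√377906/3115067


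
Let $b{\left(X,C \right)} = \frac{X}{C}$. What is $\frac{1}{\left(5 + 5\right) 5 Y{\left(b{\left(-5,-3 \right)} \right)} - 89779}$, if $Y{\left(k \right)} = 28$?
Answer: $- \frac{1}{88379} \approx -1.1315 \cdot 10^{-5}$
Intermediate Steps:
$\frac{1}{\left(5 + 5\right) 5 Y{\left(b{\left(-5,-3 \right)} \right)} - 89779} = \frac{1}{\left(5 + 5\right) 5 \cdot 28 - 89779} = \frac{1}{10 \cdot 5 \cdot 28 - 89779} = \frac{1}{50 \cdot 28 - 89779} = \frac{1}{1400 - 89779} = \frac{1}{-88379} = - \frac{1}{88379}$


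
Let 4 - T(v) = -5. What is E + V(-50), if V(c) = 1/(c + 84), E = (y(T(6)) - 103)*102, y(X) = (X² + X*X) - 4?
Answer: 190741/34 ≈ 5610.0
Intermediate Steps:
T(v) = 9 (T(v) = 4 - 1*(-5) = 4 + 5 = 9)
y(X) = -4 + 2*X² (y(X) = (X² + X²) - 4 = 2*X² - 4 = -4 + 2*X²)
E = 5610 (E = ((-4 + 2*9²) - 103)*102 = ((-4 + 2*81) - 103)*102 = ((-4 + 162) - 103)*102 = (158 - 103)*102 = 55*102 = 5610)
V(c) = 1/(84 + c)
E + V(-50) = 5610 + 1/(84 - 50) = 5610 + 1/34 = 190741/34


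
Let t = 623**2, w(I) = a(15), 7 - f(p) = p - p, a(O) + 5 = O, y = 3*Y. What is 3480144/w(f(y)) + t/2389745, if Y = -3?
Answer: 831666060457/2389745 ≈ 3.4801e+5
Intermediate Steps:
y = -9 (y = 3*(-3) = -9)
a(O) = -5 + O
f(p) = 7 (f(p) = 7 - (p - p) = 7 - 1*0 = 7 + 0 = 7)
w(I) = 10 (w(I) = -5 + 15 = 10)
t = 388129
3480144/w(f(y)) + t/2389745 = 3480144/10 + 388129/2389745 = 3480144*(1/10) + 388129*(1/2389745) = 1740072/5 + 388129/2389745 = 831666060457/2389745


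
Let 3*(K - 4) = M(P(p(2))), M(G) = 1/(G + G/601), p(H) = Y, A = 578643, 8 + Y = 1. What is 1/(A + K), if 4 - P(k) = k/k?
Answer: 5418/3135110047 ≈ 1.7282e-6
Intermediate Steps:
Y = -7 (Y = -8 + 1 = -7)
p(H) = -7
P(k) = 3 (P(k) = 4 - k/k = 4 - 1*1 = 4 - 1 = 3)
M(G) = 601/(602*G) (M(G) = 1/(G + G*(1/601)) = 1/(G + G/601) = 1/(602*G/601) = 601/(602*G))
K = 22273/5418 (K = 4 + ((601/602)/3)/3 = 4 + ((601/602)*(1/3))/3 = 4 + (1/3)*(601/1806) = 4 + 601/5418 = 22273/5418 ≈ 4.1109)
1/(A + K) = 1/(578643 + 22273/5418) = 1/(3135110047/5418) = 5418/3135110047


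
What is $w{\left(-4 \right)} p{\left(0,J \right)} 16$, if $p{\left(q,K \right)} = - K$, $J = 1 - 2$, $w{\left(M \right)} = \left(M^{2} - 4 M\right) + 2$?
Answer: $544$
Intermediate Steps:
$w{\left(M \right)} = 2 + M^{2} - 4 M$
$J = -1$
$w{\left(-4 \right)} p{\left(0,J \right)} 16 = \left(2 + \left(-4\right)^{2} - -16\right) \left(\left(-1\right) \left(-1\right)\right) 16 = \left(2 + 16 + 16\right) 1 \cdot 16 = 34 \cdot 1 \cdot 16 = 34 \cdot 16 = 544$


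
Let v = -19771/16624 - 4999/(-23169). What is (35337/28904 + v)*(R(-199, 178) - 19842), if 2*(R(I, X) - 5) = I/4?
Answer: -18354297859051275/3710902241408 ≈ -4946.0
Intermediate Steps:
v = -374970923/385161456 (v = -19771*1/16624 - 4999*(-1/23169) = -19771/16624 + 4999/23169 = -374970923/385161456 ≈ -0.97354)
R(I, X) = 5 + I/8 (R(I, X) = 5 + (I/4)/2 = 5 + I/8)
(35337/28904 + v)*(R(-199, 178) - 19842) = (35337/28904 - 374970923/385161456)*((5 + (⅛)*(-199)) - 19842) = (35337*(1/28904) - 374970923/385161456)*((5 - 199/8) - 19842) = (35337/28904 - 374970923/385161456)*(-159/8 - 19842) = (346536351535/1391588340528)*(-158895/8) = -18354297859051275/3710902241408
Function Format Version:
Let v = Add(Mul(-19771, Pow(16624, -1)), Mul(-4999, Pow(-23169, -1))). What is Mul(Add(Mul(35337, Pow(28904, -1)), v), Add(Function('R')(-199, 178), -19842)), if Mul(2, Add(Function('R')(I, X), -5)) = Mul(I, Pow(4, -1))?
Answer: Rational(-18354297859051275, 3710902241408) ≈ -4946.0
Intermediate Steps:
v = Rational(-374970923, 385161456) (v = Add(Mul(-19771, Rational(1, 16624)), Mul(-4999, Rational(-1, 23169))) = Add(Rational(-19771, 16624), Rational(4999, 23169)) = Rational(-374970923, 385161456) ≈ -0.97354)
Function('R')(I, X) = Add(5, Mul(Rational(1, 8), I)) (Function('R')(I, X) = Add(5, Mul(Rational(1, 2), Mul(I, Pow(4, -1)))) = Add(5, Mul(Rational(1, 2), Mul(I, Rational(1, 4)))) = Add(5, Mul(Rational(1, 2), Mul(Rational(1, 4), I))) = Add(5, Mul(Rational(1, 8), I)))
Mul(Add(Mul(35337, Pow(28904, -1)), v), Add(Function('R')(-199, 178), -19842)) = Mul(Add(Mul(35337, Pow(28904, -1)), Rational(-374970923, 385161456)), Add(Add(5, Mul(Rational(1, 8), -199)), -19842)) = Mul(Add(Mul(35337, Rational(1, 28904)), Rational(-374970923, 385161456)), Add(Add(5, Rational(-199, 8)), -19842)) = Mul(Add(Rational(35337, 28904), Rational(-374970923, 385161456)), Add(Rational(-159, 8), -19842)) = Mul(Rational(346536351535, 1391588340528), Rational(-158895, 8)) = Rational(-18354297859051275, 3710902241408)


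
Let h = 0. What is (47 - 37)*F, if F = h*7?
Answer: 0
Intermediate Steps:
F = 0 (F = 0*7 = 0)
(47 - 37)*F = (47 - 37)*0 = 10*0 = 0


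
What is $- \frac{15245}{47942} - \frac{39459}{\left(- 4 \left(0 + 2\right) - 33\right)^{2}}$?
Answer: $- \frac{1917370223}{80590502} \approx -23.792$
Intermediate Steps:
$- \frac{15245}{47942} - \frac{39459}{\left(- 4 \left(0 + 2\right) - 33\right)^{2}} = \left(-15245\right) \frac{1}{47942} - \frac{39459}{\left(\left(-4\right) 2 - 33\right)^{2}} = - \frac{15245}{47942} - \frac{39459}{\left(-8 - 33\right)^{2}} = - \frac{15245}{47942} - \frac{39459}{\left(-41\right)^{2}} = - \frac{15245}{47942} - \frac{39459}{1681} = - \frac{1917370223}{80590502}$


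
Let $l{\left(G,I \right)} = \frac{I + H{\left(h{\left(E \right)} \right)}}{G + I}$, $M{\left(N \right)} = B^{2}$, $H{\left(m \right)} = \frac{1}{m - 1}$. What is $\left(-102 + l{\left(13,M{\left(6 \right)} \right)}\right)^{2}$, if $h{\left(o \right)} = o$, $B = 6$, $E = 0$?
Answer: $\frac{502681}{49} \approx 10259.0$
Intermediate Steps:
$H{\left(m \right)} = \frac{1}{-1 + m}$
$M{\left(N \right)} = 36$ ($M{\left(N \right)} = 6^{2} = 36$)
$l{\left(G,I \right)} = \frac{-1 + I}{G + I}$ ($l{\left(G,I \right)} = \frac{I + \frac{1}{-1 + 0}}{G + I} = \frac{I + \frac{1}{-1}}{G + I} = \frac{I - 1}{G + I} = \frac{-1 + I}{G + I}$)
$\left(-102 + l{\left(13,M{\left(6 \right)} \right)}\right)^{2} = \left(-102 + \frac{-1 + 36}{13 + 36}\right)^{2} = \left(-102 + \frac{1}{49} \cdot 35\right)^{2} = \left(-102 + \frac{5}{7}\right)^{2} = \left(- \frac{709}{7}\right)^{2} = \frac{502681}{49}$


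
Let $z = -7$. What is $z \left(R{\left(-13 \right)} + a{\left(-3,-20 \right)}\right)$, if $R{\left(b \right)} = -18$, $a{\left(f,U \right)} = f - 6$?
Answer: $189$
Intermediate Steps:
$a{\left(f,U \right)} = -6 + f$ ($a{\left(f,U \right)} = f - 6 = -6 + f$)
$z \left(R{\left(-13 \right)} + a{\left(-3,-20 \right)}\right) = - 7 \left(-18 - 9\right) = \left(-7\right) \left(-27\right) = 189$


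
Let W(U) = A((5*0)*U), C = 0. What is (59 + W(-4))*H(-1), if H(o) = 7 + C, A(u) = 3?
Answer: 434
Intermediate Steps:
H(o) = 7 (H(o) = 7 + 0 = 7)
W(U) = 3
(59 + W(-4))*H(-1) = (59 + 3)*7 = 62*7 = 434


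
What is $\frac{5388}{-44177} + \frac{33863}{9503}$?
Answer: $\frac{1444763587}{419814031} \approx 3.4414$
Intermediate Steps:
$\frac{5388}{-44177} + \frac{33863}{9503} = 5388 \left(- \frac{1}{44177}\right) + 33863 \cdot \frac{1}{9503} = - \frac{5388}{44177} + \frac{33863}{9503} = \frac{1444763587}{419814031}$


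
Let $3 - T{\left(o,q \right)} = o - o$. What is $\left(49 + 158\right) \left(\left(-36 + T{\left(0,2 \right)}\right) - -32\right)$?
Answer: $-207$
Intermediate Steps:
$T{\left(o,q \right)} = 3$ ($T{\left(o,q \right)} = 3 - \left(o - o\right) = 3 - 0 = 3 + 0 = 3$)
$\left(49 + 158\right) \left(\left(-36 + T{\left(0,2 \right)}\right) - -32\right) = \left(49 + 158\right) \left(\left(-36 + 3\right) - -32\right) = 207 \left(-33 + 32\right) = 207 \left(-1\right) = -207$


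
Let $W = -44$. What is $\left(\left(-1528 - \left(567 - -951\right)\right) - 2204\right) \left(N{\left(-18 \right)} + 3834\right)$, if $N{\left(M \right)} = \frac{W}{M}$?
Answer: $- \frac{60424000}{3} \approx -2.0141 \cdot 10^{7}$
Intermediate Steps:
$N{\left(M \right)} = - \frac{44}{M}$
$\left(\left(-1528 - \left(567 - -951\right)\right) - 2204\right) \left(N{\left(-18 \right)} + 3834\right) = \left(\left(-1528 - \left(567 - -951\right)\right) - 2204\right) \left(- \frac{44}{-18} + 3834\right) = \left(\left(-1528 - \left(567 + 951\right)\right) - 2204\right) \left(\left(-44\right) \left(- \frac{1}{18}\right) + 3834\right) = \left(\left(-1528 - 1518\right) - 2204\right) \left(\frac{22}{9} + 3834\right) = \left(\left(-1528 - 1518\right) - 2204\right) \frac{34528}{9} = \left(-3046 - 2204\right) \frac{34528}{9} = \left(-5250\right) \frac{34528}{9} = - \frac{60424000}{3}$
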